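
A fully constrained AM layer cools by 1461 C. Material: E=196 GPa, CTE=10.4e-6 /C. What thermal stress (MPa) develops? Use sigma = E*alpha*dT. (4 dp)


sigma = 196*1000 * 10.4e-6 * 1461 = 2978.1024 MPa


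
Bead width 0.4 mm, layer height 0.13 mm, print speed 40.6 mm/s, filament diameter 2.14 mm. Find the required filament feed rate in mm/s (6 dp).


Q = 0.4 * 0.13 * 40.6 = 2.1112 mm^3/s
A_fil = pi*(2.14/2)^2 = 3.59680943 mm^2
v_feed = 2.1112 / 3.59680943 = 0.586965 mm/s


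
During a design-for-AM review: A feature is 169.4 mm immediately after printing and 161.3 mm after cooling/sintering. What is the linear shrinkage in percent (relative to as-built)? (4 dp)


Shrinkage = ((169.4-161.3)/169.4)*100 = 4.7816 %


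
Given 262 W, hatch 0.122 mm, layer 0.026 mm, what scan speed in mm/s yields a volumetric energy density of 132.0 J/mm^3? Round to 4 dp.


v = 262 / (132.0*0.122*0.026) = 625.7404 mm/s


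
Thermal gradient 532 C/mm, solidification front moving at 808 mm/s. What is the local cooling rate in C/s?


CR = 532 * 808 = 429856 C/s


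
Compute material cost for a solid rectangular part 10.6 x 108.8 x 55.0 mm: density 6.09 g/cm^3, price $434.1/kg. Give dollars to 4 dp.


V = 10.6 * 108.8 * 55.0 = 63430.4 mm^3 = 63.4304 cm^3
Mass = 63.4304 * 6.09 / 1000 = 0.38629114 kg
Cost = 0.38629114 * 434.1 = 167.689 $


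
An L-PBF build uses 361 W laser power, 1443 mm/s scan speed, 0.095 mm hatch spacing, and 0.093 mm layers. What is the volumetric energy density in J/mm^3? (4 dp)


E = 361 / (1443*0.095*0.093) = 28.3162 J/mm^3


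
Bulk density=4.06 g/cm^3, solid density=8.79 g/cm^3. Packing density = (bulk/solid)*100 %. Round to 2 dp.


Packing = (4.06/8.79)*100 = 46.19 %


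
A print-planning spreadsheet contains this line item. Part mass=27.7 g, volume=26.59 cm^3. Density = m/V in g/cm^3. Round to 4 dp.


rho = 27.7 / 26.59 = 1.0417 g/cm^3


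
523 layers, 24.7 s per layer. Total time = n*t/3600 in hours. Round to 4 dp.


t = 523 * 24.7 / 3600 = 3.5884 hrs


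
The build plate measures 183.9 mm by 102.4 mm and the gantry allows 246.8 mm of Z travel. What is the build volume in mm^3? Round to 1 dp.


V = 183.9 * 102.4 * 246.8 = 4647579.6 mm^3


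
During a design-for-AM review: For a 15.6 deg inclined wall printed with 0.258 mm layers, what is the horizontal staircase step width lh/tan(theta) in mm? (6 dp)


step = 0.258 / tan(15.6) = 0.924052 mm


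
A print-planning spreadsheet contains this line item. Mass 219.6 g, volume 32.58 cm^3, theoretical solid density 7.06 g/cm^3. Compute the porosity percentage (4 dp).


rho_part = 219.6 / 32.58 = 6.74033149 g/cm^3
Porosity = (1 - 6.74033149/7.06)*100 = 4.5279 %


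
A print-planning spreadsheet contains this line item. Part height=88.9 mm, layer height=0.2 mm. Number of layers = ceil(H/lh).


Layers = ceil(88.9/0.2) = 445


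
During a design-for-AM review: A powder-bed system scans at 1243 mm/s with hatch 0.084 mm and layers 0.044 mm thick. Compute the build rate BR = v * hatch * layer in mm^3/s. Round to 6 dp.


Rate = 1243 * 0.084 * 0.044 = 4.594128 mm^3/s


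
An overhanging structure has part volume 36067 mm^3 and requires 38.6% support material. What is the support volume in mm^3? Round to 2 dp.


V_support = 36067 * 0.386 = 13921.86 mm^3


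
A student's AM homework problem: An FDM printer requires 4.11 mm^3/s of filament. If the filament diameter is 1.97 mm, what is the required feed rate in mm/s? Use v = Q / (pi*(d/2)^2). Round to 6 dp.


A = pi*(1.97/2)^2 = 3.048052
v = 4.11 / 3.048052 = 1.348402 mm/s


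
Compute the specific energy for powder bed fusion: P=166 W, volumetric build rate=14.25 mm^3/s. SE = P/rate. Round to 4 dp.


SE = 166 / 14.25 = 11.6491 J/mm^3


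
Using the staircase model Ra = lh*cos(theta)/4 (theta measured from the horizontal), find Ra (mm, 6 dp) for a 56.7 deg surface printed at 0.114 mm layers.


Ra = 0.114 * cos(56.7) / 4 = 0.015647 mm


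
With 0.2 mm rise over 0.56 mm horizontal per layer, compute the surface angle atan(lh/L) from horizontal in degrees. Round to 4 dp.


angle = atan(0.2/0.56) = 19.6538 degrees


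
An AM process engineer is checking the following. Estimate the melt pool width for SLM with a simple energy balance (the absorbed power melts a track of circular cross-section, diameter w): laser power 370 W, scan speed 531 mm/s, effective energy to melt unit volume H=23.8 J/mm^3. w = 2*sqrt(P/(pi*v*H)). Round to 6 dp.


w = 2*sqrt(370/(pi*531*23.8)) = 0.193072 mm


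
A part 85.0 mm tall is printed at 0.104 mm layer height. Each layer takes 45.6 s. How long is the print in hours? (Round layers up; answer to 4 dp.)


Layers = ceil(85.0/0.104) = 818
t = 818 * 45.6 / 3600 = 10.3613 hrs


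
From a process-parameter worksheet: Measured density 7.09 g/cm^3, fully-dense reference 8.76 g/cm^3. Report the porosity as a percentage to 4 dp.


Porosity = (1-7.09/8.76)*100 = 19.0639 %


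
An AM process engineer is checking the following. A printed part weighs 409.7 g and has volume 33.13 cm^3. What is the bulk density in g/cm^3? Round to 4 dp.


rho = 409.7 / 33.13 = 12.3664 g/cm^3


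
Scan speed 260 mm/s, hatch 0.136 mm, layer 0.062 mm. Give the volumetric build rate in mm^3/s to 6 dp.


Rate = 260 * 0.136 * 0.062 = 2.19232 mm^3/s


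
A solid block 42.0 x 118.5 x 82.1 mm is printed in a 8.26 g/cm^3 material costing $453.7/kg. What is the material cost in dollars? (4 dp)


V = 42.0 * 118.5 * 82.1 = 408611.7 mm^3 = 408.6117 cm^3
Mass = 408.6117 * 8.26 / 1000 = 3.37513264 kg
Cost = 3.37513264 * 453.7 = 1531.2977 $


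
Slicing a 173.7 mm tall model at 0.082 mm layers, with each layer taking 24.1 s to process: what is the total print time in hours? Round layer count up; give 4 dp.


Layers = ceil(173.7/0.082) = 2119
t = 2119 * 24.1 / 3600 = 14.1855 hrs


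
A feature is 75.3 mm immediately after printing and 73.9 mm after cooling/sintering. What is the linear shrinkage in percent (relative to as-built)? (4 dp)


Shrinkage = ((75.3-73.9)/75.3)*100 = 1.8592 %


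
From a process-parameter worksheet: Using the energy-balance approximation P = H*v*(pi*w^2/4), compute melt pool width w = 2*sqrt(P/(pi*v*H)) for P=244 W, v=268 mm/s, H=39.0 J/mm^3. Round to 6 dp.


w = 2*sqrt(244/(pi*268*39.0)) = 0.172405 mm


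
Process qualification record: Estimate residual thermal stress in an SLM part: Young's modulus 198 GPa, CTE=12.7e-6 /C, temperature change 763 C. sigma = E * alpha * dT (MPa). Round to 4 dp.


sigma = 198*1000 * 12.7e-6 * 763 = 1918.6398 MPa


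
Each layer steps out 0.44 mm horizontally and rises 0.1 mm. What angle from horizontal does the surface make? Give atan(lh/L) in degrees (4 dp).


angle = atan(0.1/0.44) = 12.8043 degrees


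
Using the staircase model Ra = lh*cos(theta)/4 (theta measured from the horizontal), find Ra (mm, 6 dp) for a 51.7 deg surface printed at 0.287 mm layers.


Ra = 0.287 * cos(51.7) / 4 = 0.044469 mm


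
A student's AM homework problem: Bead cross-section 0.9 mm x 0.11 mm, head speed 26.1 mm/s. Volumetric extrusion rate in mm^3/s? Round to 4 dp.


Rate = 0.9 * 0.11 * 26.1 = 2.5839 mm^3/s


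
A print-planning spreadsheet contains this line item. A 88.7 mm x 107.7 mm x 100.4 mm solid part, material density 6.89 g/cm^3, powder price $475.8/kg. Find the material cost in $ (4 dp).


V = 88.7 * 107.7 * 100.4 = 959120.196 mm^3 = 959.120196 cm^3
Mass = 959.120196 * 6.89 / 1000 = 6.60833815 kg
Cost = 6.60833815 * 475.8 = 3144.2473 $


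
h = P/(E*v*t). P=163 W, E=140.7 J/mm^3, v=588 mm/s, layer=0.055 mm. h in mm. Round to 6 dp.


h = 163 / (140.7*588*0.055) = 0.035822 mm


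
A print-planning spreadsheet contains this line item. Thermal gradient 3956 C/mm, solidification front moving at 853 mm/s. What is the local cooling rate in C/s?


CR = 3956 * 853 = 3374468 C/s


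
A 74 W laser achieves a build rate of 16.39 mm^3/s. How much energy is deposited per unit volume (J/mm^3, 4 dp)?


SE = 74 / 16.39 = 4.5149 J/mm^3


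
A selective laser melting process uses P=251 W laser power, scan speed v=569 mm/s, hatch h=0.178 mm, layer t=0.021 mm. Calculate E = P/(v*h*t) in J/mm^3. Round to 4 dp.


E = 251 / (569*0.178*0.021) = 118.0109 J/mm^3


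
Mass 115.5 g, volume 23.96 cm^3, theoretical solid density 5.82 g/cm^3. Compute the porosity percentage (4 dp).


rho_part = 115.5 / 23.96 = 4.82053422 g/cm^3
Porosity = (1 - 4.82053422/5.82)*100 = 17.173 %


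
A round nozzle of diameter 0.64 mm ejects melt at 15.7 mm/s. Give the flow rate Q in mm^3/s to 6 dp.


A = pi*(0.64/2)^2 = 0.32169909 mm^2
Q = 0.32169909 * 15.7 = 5.050676 mm^3/s


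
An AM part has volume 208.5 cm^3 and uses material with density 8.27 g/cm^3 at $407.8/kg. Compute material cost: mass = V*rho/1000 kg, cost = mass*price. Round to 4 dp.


Mass = 208.5*8.27/1000 = 1.724295 kg
Cost = 1.724295 * 407.8 = 703.1675 $


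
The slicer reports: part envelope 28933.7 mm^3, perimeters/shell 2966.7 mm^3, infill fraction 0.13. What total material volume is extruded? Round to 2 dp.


V_infill = (28933.7 - 2966.7) * 0.13 = 3375.71
V_total = 2966.7 + 3375.71 = 6342.41 mm^3


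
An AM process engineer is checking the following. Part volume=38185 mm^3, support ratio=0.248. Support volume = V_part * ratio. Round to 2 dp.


V_support = 38185 * 0.248 = 9469.88 mm^3


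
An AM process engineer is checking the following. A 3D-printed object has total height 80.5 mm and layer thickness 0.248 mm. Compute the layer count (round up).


Layers = ceil(80.5/0.248) = 325


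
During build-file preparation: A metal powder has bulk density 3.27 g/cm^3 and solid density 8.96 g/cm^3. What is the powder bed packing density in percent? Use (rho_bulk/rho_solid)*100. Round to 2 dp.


Packing = (3.27/8.96)*100 = 36.5 %


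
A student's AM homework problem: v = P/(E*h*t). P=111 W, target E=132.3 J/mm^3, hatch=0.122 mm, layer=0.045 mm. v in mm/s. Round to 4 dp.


v = 111 / (132.3*0.122*0.045) = 152.8237 mm/s


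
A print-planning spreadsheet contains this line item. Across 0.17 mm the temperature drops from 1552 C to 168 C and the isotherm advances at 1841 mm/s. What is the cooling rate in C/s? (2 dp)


G = (1552-168)/0.17 = 8141.17647059 C/mm
CR = 8141.17647059 * 1841 = 14987905.88 C/s


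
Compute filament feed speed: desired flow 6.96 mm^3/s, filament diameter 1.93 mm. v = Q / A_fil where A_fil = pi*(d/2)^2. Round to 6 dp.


A = pi*(1.93/2)^2 = 2.92553
v = 6.96 / 2.92553 = 2.379056 mm/s


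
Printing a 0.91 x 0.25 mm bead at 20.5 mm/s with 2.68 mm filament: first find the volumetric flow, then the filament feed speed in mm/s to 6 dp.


Q = 0.91 * 0.25 * 20.5 = 4.66375 mm^3/s
A_fil = pi*(2.68/2)^2 = 5.64104377 mm^2
v_feed = 4.66375 / 5.64104377 = 0.826753 mm/s


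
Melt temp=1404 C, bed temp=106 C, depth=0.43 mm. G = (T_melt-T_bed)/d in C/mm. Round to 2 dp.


G = (1404-106)/0.43 = 3018.6 C/mm


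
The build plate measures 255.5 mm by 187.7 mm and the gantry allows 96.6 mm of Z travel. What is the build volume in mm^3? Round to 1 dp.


V = 255.5 * 187.7 * 96.6 = 4632680.0 mm^3


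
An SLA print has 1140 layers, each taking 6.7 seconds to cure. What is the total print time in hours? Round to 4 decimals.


t = 1140 * 6.7 / 3600 = 2.1217 hrs


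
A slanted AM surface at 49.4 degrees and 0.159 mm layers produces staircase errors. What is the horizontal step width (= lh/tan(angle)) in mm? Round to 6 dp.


step = 0.159 / tan(49.4) = 0.136279 mm


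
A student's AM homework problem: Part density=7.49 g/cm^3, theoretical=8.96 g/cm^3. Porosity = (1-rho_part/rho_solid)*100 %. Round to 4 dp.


Porosity = (1-7.49/8.96)*100 = 16.4063 %


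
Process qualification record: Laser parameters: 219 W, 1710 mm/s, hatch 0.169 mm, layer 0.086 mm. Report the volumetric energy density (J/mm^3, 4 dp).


E = 219 / (1710*0.169*0.086) = 8.8118 J/mm^3


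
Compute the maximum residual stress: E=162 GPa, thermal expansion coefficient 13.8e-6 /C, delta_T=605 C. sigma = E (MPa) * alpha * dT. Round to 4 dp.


sigma = 162*1000 * 13.8e-6 * 605 = 1352.538 MPa


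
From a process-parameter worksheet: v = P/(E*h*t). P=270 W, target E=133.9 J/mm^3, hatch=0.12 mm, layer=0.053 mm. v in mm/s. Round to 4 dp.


v = 270 / (133.9*0.12*0.053) = 317.0488 mm/s


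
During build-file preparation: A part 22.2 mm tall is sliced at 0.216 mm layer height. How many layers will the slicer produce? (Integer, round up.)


Layers = ceil(22.2/0.216) = 103


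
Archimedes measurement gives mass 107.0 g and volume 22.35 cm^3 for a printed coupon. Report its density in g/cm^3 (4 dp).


rho = 107.0 / 22.35 = 4.7875 g/cm^3


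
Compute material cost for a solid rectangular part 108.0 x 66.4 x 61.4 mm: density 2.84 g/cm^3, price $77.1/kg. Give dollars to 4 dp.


V = 108.0 * 66.4 * 61.4 = 440311.68 mm^3 = 440.31168 cm^3
Mass = 440.31168 * 2.84 / 1000 = 1.25048517 kg
Cost = 1.25048517 * 77.1 = 96.4124 $


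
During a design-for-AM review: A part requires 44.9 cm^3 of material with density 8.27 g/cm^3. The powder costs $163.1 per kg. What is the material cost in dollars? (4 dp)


Mass = 44.9*8.27/1000 = 0.371323 kg
Cost = 0.371323 * 163.1 = 60.5628 $


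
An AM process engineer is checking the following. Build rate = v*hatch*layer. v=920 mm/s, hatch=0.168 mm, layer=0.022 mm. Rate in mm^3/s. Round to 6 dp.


Rate = 920 * 0.168 * 0.022 = 3.40032 mm^3/s


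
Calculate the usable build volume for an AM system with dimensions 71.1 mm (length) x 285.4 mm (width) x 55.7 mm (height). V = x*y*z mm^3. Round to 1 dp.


V = 71.1 * 285.4 * 55.7 = 1130261.1 mm^3


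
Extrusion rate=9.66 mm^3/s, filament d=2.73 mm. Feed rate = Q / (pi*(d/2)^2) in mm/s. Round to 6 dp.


A = pi*(2.73/2)^2 = 5.853494
v = 9.66 / 5.853494 = 1.650296 mm/s


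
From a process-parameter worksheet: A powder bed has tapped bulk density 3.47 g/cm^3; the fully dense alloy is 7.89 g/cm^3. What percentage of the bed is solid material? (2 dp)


Packing = (3.47/7.89)*100 = 43.98 %


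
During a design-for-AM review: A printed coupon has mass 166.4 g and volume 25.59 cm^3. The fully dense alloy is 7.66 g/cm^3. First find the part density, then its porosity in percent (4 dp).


rho_part = 166.4 / 25.59 = 6.50254005 g/cm^3
Porosity = (1 - 6.50254005/7.66)*100 = 15.1104 %


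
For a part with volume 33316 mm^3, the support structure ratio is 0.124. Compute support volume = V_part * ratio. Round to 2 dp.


V_support = 33316 * 0.124 = 4131.18 mm^3


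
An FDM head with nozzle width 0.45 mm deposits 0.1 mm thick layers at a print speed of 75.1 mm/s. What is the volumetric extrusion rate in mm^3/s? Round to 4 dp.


Rate = 0.45 * 0.1 * 75.1 = 3.3795 mm^3/s


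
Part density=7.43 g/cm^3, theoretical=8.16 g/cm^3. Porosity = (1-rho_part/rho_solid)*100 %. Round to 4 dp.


Porosity = (1-7.43/8.16)*100 = 8.9461 %


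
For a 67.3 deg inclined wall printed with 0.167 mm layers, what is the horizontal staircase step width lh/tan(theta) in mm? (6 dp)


step = 0.167 / tan(67.3) = 0.069858 mm


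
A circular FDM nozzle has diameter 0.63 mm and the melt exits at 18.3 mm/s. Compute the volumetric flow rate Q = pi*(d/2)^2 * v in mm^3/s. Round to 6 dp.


A = pi*(0.63/2)^2 = 0.31172453 mm^2
Q = 0.31172453 * 18.3 = 5.704559 mm^3/s


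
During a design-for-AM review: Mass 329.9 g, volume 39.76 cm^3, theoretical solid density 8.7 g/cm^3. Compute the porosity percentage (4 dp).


rho_part = 329.9 / 39.76 = 8.2972837 g/cm^3
Porosity = (1 - 8.2972837/8.7)*100 = 4.6289 %


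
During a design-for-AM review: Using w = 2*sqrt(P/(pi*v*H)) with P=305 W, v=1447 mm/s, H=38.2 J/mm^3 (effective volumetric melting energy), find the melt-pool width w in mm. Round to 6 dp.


w = 2*sqrt(305/(pi*1447*38.2)) = 0.083818 mm


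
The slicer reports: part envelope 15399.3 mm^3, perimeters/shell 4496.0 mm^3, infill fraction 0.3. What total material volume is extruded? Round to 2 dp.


V_infill = (15399.3 - 4496.0) * 0.3 = 3270.99
V_total = 4496.0 + 3270.99 = 7766.99 mm^3


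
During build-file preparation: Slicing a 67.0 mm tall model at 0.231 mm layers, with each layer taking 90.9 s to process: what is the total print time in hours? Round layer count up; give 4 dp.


Layers = ceil(67.0/0.231) = 291
t = 291 * 90.9 / 3600 = 7.3478 hrs


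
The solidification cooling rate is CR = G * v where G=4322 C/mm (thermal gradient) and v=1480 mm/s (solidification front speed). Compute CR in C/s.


CR = 4322 * 1480 = 6396560 C/s


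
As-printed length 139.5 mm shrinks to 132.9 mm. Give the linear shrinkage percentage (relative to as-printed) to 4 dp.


Shrinkage = ((139.5-132.9)/139.5)*100 = 4.7312 %


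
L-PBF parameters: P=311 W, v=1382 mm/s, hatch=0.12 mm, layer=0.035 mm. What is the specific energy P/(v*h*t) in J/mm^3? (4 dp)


Build rate = 1382 * 0.12 * 0.035 = 5.8044 mm^3/s
SE = 311 / 5.8044 = 53.58 J/mm^3


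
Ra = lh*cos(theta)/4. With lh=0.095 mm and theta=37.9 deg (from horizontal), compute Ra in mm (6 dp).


Ra = 0.095 * cos(37.9) / 4 = 0.018741 mm


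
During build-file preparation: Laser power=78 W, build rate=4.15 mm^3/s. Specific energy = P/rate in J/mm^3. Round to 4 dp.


SE = 78 / 4.15 = 18.7952 J/mm^3


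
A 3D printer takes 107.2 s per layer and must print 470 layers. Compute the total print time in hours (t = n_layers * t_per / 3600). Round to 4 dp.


t = 470 * 107.2 / 3600 = 13.9956 hrs


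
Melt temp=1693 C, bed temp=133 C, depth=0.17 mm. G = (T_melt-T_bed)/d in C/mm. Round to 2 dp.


G = (1693-133)/0.17 = 9176.47 C/mm


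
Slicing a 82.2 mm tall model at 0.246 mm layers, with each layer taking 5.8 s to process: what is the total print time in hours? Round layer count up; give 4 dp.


Layers = ceil(82.2/0.246) = 335
t = 335 * 5.8 / 3600 = 0.5397 hrs


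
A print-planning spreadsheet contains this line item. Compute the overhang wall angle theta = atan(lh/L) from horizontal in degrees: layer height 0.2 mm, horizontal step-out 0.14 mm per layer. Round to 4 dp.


angle = atan(0.2/0.14) = 55.008 degrees


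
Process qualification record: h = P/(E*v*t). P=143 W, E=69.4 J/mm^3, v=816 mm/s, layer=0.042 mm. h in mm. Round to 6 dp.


h = 143 / (69.4*816*0.042) = 0.060123 mm


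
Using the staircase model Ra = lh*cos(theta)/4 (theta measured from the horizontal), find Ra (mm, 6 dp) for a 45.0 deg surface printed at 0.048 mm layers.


Ra = 0.048 * cos(45.0) / 4 = 0.008485 mm


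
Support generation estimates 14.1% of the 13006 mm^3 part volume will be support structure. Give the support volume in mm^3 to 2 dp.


V_support = 13006 * 0.141 = 1833.85 mm^3


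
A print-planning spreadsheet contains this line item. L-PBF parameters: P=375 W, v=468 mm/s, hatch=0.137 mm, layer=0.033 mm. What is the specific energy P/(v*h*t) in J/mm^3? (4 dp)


Build rate = 468 * 0.137 * 0.033 = 2.115828 mm^3/s
SE = 375 / 2.115828 = 177.2356 J/mm^3


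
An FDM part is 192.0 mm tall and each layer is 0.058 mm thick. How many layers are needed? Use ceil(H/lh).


Layers = ceil(192.0/0.058) = 3311


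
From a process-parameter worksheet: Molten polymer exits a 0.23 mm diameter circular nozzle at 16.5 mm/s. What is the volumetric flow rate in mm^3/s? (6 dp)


A = pi*(0.23/2)^2 = 0.04154756 mm^2
Q = 0.04154756 * 16.5 = 0.685535 mm^3/s


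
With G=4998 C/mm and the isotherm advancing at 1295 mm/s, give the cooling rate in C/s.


CR = 4998 * 1295 = 6472410 C/s


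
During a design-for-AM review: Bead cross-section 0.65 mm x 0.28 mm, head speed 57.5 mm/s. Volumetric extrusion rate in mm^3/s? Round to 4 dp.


Rate = 0.65 * 0.28 * 57.5 = 10.465 mm^3/s


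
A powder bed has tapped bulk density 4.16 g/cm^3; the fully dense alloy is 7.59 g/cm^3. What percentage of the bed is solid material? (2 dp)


Packing = (4.16/7.59)*100 = 54.81 %


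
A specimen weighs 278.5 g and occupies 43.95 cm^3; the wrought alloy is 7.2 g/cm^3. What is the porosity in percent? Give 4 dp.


rho_part = 278.5 / 43.95 = 6.3367463 g/cm^3
Porosity = (1 - 6.3367463/7.2)*100 = 11.9896 %


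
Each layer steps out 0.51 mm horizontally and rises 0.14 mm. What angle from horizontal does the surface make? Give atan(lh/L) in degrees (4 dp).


angle = atan(0.14/0.51) = 15.3501 degrees


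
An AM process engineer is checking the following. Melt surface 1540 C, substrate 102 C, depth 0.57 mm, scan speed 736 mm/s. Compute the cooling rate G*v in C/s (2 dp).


G = (1540-102)/0.57 = 2522.80701754 C/mm
CR = 2522.80701754 * 736 = 1856785.96 C/s


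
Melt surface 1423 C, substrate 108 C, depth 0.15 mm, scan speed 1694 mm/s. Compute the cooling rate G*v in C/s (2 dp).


G = (1423-108)/0.15 = 8766.66666667 C/mm
CR = 8766.66666667 * 1694 = 14850733.33 C/s


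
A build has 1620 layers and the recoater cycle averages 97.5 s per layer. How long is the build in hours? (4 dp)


t = 1620 * 97.5 / 3600 = 43.875 hrs


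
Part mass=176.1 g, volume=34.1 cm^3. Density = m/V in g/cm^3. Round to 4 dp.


rho = 176.1 / 34.1 = 5.1642 g/cm^3


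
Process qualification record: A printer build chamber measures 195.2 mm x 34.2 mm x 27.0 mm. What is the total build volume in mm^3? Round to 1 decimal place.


V = 195.2 * 34.2 * 27.0 = 180247.7 mm^3


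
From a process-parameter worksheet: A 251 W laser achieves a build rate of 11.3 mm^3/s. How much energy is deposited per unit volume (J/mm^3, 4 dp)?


SE = 251 / 11.3 = 22.2124 J/mm^3


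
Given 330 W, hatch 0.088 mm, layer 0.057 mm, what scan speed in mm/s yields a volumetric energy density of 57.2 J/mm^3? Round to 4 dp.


v = 330 / (57.2*0.088*0.057) = 1150.1656 mm/s


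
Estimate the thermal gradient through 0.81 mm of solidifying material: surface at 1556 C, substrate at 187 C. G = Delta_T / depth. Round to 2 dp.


G = (1556-187)/0.81 = 1690.12 C/mm


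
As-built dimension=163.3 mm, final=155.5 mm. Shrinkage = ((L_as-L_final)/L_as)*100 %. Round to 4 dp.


Shrinkage = ((163.3-155.5)/163.3)*100 = 4.7765 %


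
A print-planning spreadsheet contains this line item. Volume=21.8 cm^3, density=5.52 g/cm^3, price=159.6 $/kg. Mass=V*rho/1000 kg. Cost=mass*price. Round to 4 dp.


Mass = 21.8*5.52/1000 = 0.120336 kg
Cost = 0.120336 * 159.6 = 19.2056 $


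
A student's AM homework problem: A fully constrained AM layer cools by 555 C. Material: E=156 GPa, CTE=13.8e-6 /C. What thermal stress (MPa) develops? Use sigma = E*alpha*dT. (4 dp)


sigma = 156*1000 * 13.8e-6 * 555 = 1194.804 MPa


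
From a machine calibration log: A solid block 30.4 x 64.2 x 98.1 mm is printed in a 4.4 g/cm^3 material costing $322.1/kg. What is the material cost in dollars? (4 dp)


V = 30.4 * 64.2 * 98.1 = 191459.808 mm^3 = 191.459808 cm^3
Mass = 191.459808 * 4.4 / 1000 = 0.84242316 kg
Cost = 0.84242316 * 322.1 = 271.3445 $


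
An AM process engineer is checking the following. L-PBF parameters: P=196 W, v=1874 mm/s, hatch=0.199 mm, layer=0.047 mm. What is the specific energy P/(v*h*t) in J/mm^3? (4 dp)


Build rate = 1874 * 0.199 * 0.047 = 17.527522 mm^3/s
SE = 196 / 17.527522 = 11.1824 J/mm^3


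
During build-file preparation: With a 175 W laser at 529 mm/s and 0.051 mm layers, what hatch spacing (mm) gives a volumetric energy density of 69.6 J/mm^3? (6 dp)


h = 175 / (69.6*529*0.051) = 0.093197 mm


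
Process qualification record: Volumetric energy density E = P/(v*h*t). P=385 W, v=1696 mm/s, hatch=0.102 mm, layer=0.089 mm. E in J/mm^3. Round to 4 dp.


E = 385 / (1696*0.102*0.089) = 25.006 J/mm^3


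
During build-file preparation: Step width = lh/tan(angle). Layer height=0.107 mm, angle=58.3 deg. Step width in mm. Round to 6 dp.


step = 0.107 / tan(58.3) = 0.066085 mm


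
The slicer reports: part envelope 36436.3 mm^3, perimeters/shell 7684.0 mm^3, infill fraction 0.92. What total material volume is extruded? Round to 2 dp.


V_infill = (36436.3 - 7684.0) * 0.92 = 26452.12
V_total = 7684.0 + 26452.12 = 34136.12 mm^3


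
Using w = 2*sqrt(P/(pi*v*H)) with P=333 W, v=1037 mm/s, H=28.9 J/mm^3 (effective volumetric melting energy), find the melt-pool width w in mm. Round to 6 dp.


w = 2*sqrt(333/(pi*1037*28.9)) = 0.118943 mm


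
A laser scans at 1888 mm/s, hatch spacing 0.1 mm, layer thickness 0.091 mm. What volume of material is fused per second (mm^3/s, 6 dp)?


Rate = 1888 * 0.1 * 0.091 = 17.1808 mm^3/s


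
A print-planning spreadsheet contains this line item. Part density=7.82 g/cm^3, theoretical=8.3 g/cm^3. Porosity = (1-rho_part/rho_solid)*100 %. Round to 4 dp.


Porosity = (1-7.82/8.3)*100 = 5.7831 %


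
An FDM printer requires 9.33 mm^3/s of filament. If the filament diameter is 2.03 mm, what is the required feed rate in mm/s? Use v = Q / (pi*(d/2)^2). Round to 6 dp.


A = pi*(2.03/2)^2 = 3.236547
v = 9.33 / 3.236547 = 2.882702 mm/s


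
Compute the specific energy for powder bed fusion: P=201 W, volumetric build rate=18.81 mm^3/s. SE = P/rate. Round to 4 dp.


SE = 201 / 18.81 = 10.6858 J/mm^3


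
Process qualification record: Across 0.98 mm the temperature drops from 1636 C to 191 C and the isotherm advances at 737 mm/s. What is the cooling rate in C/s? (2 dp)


G = (1636-191)/0.98 = 1474.48979592 C/mm
CR = 1474.48979592 * 737 = 1086698.98 C/s


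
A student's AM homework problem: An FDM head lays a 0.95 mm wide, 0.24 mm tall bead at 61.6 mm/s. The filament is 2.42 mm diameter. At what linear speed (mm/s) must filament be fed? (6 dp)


Q = 0.95 * 0.24 * 61.6 = 14.0448 mm^3/s
A_fil = pi*(2.42/2)^2 = 4.5996058 mm^2
v_feed = 14.0448 / 4.5996058 = 3.053479 mm/s


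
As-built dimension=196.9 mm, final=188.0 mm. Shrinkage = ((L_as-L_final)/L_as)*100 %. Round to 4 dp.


Shrinkage = ((196.9-188.0)/196.9)*100 = 4.5201 %


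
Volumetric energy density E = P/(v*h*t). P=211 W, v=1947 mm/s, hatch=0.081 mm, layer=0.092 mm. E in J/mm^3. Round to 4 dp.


E = 211 / (1947*0.081*0.092) = 14.5427 J/mm^3


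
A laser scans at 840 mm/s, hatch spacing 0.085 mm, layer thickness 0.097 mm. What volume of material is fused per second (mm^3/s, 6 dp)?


Rate = 840 * 0.085 * 0.097 = 6.9258 mm^3/s


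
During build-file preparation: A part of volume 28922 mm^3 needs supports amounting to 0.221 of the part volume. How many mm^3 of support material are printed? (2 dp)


V_support = 28922 * 0.221 = 6391.76 mm^3


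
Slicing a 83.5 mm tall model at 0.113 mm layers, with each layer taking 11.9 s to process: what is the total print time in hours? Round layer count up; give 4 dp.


Layers = ceil(83.5/0.113) = 739
t = 739 * 11.9 / 3600 = 2.4428 hrs


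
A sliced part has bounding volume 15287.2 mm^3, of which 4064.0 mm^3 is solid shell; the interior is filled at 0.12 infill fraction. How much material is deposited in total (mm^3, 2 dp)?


V_infill = (15287.2 - 4064.0) * 0.12 = 1346.78
V_total = 4064.0 + 1346.78 = 5410.78 mm^3


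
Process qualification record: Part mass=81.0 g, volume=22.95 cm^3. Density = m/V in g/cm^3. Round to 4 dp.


rho = 81.0 / 22.95 = 3.5294 g/cm^3


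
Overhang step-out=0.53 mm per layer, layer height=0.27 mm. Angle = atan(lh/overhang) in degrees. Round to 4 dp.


angle = atan(0.27/0.53) = 26.9958 degrees


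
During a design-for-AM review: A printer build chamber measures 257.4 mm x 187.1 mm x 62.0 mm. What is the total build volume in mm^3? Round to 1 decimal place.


V = 257.4 * 187.1 * 62.0 = 2985891.5 mm^3


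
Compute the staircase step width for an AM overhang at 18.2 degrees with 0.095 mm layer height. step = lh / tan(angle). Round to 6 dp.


step = 0.095 / tan(18.2) = 0.288944 mm


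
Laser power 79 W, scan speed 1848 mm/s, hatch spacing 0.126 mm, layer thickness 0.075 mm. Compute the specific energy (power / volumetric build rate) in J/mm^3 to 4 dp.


Build rate = 1848 * 0.126 * 0.075 = 17.4636 mm^3/s
SE = 79 / 17.4636 = 4.5237 J/mm^3


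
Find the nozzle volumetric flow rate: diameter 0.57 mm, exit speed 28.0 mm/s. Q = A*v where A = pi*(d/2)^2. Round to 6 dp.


A = pi*(0.57/2)^2 = 0.25517586 mm^2
Q = 0.25517586 * 28.0 = 7.144924 mm^3/s


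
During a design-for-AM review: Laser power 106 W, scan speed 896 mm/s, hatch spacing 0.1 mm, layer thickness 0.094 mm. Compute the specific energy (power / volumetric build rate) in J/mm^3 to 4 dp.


Build rate = 896 * 0.1 * 0.094 = 8.4224 mm^3/s
SE = 106 / 8.4224 = 12.5855 J/mm^3


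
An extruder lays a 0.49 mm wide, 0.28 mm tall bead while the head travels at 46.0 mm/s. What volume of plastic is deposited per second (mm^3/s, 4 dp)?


Rate = 0.49 * 0.28 * 46.0 = 6.3112 mm^3/s


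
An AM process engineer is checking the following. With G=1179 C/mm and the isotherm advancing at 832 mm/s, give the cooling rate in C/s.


CR = 1179 * 832 = 980928 C/s


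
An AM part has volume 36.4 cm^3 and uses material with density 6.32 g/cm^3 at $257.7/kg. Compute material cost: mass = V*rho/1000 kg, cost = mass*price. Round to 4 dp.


Mass = 36.4*6.32/1000 = 0.230048 kg
Cost = 0.230048 * 257.7 = 59.2834 $


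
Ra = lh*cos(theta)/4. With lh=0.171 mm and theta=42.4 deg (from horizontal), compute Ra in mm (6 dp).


Ra = 0.171 * cos(42.4) / 4 = 0.031569 mm


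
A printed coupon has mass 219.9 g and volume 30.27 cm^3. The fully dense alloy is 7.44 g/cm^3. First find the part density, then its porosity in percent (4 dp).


rho_part = 219.9 / 30.27 = 7.26461843 g/cm^3
Porosity = (1 - 7.26461843/7.44)*100 = 2.3573 %


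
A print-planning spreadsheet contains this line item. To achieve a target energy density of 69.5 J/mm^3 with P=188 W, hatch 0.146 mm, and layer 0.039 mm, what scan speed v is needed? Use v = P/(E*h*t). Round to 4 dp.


v = 188 / (69.5*0.146*0.039) = 475.0678 mm/s


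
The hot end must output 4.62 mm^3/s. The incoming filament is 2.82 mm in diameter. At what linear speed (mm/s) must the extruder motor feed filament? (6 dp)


A = pi*(2.82/2)^2 = 6.2458
v = 4.62 / 6.2458 = 0.739697 mm/s


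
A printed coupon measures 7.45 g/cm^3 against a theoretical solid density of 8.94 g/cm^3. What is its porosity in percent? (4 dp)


Porosity = (1-7.45/8.94)*100 = 16.6667 %


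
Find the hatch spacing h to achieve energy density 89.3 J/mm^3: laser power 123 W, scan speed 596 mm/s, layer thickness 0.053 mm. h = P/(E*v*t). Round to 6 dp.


h = 123 / (89.3*596*0.053) = 0.043605 mm


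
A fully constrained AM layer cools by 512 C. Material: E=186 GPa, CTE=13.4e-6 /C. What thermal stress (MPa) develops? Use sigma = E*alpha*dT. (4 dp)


sigma = 186*1000 * 13.4e-6 * 512 = 1276.1088 MPa


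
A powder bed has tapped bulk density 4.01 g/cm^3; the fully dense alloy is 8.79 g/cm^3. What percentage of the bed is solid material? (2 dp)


Packing = (4.01/8.79)*100 = 45.62 %


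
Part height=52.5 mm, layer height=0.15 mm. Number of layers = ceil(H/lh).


Layers = ceil(52.5/0.15) = 350


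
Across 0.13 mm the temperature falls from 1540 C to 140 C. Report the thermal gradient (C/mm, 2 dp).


G = (1540-140)/0.13 = 10769.23 C/mm


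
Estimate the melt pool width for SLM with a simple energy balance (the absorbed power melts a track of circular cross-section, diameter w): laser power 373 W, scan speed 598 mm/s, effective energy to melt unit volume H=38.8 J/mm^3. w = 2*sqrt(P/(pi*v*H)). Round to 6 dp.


w = 2*sqrt(373/(pi*598*38.8)) = 0.143068 mm


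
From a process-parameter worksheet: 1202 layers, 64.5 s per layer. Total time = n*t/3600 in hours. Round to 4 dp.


t = 1202 * 64.5 / 3600 = 21.5358 hrs


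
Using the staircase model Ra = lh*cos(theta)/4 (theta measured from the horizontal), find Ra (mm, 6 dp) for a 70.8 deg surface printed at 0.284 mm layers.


Ra = 0.284 * cos(70.8) / 4 = 0.02335 mm


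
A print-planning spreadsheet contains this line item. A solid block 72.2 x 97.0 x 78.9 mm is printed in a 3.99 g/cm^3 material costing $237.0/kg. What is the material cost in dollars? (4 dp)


V = 72.2 * 97.0 * 78.9 = 552568.26 mm^3 = 552.56826 cm^3
Mass = 552.56826 * 3.99 / 1000 = 2.20474736 kg
Cost = 2.20474736 * 237.0 = 522.5251 $


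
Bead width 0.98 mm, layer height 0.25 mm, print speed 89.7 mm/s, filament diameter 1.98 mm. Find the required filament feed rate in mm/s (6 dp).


Q = 0.98 * 0.25 * 89.7 = 21.9765 mm^3/s
A_fil = pi*(1.98/2)^2 = 3.07907496 mm^2
v_feed = 21.9765 / 3.07907496 = 7.137371 mm/s


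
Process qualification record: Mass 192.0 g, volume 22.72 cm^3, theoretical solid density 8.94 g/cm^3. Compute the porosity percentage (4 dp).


rho_part = 192.0 / 22.72 = 8.45070423 g/cm^3
Porosity = (1 - 8.45070423/8.94)*100 = 5.4731 %


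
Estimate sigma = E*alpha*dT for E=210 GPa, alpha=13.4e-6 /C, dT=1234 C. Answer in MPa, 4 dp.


sigma = 210*1000 * 13.4e-6 * 1234 = 3472.476 MPa


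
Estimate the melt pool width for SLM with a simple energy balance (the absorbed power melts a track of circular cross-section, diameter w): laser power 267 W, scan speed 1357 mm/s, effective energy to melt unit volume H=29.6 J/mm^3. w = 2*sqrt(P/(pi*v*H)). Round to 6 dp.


w = 2*sqrt(267/(pi*1357*29.6)) = 0.091997 mm


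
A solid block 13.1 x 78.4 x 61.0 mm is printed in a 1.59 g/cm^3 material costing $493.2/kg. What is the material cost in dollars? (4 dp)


V = 13.1 * 78.4 * 61.0 = 62649.44 mm^3 = 62.64944 cm^3
Mass = 62.64944 * 1.59 / 1000 = 0.09961261 kg
Cost = 0.09961261 * 493.2 = 49.1289 $


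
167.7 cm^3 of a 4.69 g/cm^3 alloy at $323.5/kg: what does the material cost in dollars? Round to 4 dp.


Mass = 167.7*4.69/1000 = 0.786513 kg
Cost = 0.786513 * 323.5 = 254.437 $


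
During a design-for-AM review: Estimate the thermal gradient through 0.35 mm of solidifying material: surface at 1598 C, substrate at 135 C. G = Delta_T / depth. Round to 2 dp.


G = (1598-135)/0.35 = 4180.0 C/mm


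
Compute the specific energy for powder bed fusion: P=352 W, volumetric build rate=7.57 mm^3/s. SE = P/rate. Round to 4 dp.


SE = 352 / 7.57 = 46.4993 J/mm^3


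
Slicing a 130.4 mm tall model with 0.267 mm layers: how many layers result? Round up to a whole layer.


Layers = ceil(130.4/0.267) = 489


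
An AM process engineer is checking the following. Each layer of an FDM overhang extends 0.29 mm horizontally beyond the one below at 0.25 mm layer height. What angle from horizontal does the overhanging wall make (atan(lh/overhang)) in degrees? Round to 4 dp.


angle = atan(0.25/0.29) = 40.7636 degrees


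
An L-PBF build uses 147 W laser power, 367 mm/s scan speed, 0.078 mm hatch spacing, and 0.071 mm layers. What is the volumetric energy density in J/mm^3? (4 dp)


E = 147 / (367*0.078*0.071) = 72.3266 J/mm^3


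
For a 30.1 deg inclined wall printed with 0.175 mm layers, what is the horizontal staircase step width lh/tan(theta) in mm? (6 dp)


step = 0.175 / tan(30.1) = 0.301891 mm


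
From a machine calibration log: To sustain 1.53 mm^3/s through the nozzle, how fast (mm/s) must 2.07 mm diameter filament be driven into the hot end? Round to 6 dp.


A = pi*(2.07/2)^2 = 3.365353
v = 1.53 / 3.365353 = 0.454633 mm/s


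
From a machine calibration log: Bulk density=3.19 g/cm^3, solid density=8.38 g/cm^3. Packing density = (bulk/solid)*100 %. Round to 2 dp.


Packing = (3.19/8.38)*100 = 38.07 %


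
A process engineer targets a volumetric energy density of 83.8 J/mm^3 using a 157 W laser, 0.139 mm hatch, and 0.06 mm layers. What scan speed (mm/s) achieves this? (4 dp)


v = 157 / (83.8*0.139*0.06) = 224.6413 mm/s


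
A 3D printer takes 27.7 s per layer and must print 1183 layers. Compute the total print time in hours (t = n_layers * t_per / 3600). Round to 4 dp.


t = 1183 * 27.7 / 3600 = 9.1025 hrs


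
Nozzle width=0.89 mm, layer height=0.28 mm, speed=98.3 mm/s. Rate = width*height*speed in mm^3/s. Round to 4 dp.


Rate = 0.89 * 0.28 * 98.3 = 24.4964 mm^3/s


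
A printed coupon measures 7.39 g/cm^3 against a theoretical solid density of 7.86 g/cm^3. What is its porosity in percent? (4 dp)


Porosity = (1-7.39/7.86)*100 = 5.9796 %


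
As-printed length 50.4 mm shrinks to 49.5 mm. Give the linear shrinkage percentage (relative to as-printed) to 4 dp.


Shrinkage = ((50.4-49.5)/50.4)*100 = 1.7857 %


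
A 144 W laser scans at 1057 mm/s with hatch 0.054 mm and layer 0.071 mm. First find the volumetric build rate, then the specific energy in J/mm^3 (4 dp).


Build rate = 1057 * 0.054 * 0.071 = 4.052538 mm^3/s
SE = 144 / 4.052538 = 35.5333 J/mm^3


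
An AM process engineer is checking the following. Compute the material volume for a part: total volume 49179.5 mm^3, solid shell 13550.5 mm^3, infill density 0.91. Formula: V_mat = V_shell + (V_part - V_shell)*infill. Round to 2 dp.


V_infill = (49179.5 - 13550.5) * 0.91 = 32422.39
V_total = 13550.5 + 32422.39 = 45972.89 mm^3


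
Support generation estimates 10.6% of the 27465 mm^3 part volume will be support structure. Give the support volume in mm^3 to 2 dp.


V_support = 27465 * 0.106 = 2911.29 mm^3


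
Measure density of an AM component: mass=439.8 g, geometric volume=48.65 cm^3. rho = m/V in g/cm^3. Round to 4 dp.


rho = 439.8 / 48.65 = 9.0401 g/cm^3


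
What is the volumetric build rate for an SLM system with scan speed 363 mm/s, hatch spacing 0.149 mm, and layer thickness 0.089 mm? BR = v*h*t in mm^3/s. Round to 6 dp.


Rate = 363 * 0.149 * 0.089 = 4.813743 mm^3/s


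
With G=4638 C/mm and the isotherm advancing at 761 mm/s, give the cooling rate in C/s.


CR = 4638 * 761 = 3529518 C/s


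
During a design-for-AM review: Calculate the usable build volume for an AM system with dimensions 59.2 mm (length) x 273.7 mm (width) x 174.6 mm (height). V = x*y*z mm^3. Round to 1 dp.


V = 59.2 * 273.7 * 174.6 = 2829050.8 mm^3


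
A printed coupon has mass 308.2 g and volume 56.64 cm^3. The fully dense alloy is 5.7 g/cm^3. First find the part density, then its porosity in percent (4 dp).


rho_part = 308.2 / 56.64 = 5.44138418 g/cm^3
Porosity = (1 - 5.44138418/5.7)*100 = 4.5371 %


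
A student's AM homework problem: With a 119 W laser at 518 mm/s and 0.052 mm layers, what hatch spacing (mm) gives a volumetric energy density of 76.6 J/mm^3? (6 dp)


h = 119 / (76.6*518*0.052) = 0.057675 mm


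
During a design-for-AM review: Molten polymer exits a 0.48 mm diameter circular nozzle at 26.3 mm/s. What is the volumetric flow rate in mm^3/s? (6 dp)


A = pi*(0.48/2)^2 = 0.18095574 mm^2
Q = 0.18095574 * 26.3 = 4.759136 mm^3/s


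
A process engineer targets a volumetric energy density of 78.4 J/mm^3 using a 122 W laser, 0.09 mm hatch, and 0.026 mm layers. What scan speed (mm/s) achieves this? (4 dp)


v = 122 / (78.4*0.09*0.026) = 665.0096 mm/s


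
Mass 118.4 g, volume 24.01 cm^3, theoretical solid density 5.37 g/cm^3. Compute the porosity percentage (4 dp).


rho_part = 118.4 / 24.01 = 4.93127863 g/cm^3
Porosity = (1 - 4.93127863/5.37)*100 = 8.1699 %


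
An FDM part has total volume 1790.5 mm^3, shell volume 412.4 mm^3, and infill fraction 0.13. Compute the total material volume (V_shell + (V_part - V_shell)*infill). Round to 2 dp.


V_infill = (1790.5 - 412.4) * 0.13 = 179.15
V_total = 412.4 + 179.15 = 591.55 mm^3


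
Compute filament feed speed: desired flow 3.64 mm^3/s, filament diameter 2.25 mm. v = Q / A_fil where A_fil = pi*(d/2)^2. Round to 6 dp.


A = pi*(2.25/2)^2 = 3.976078
v = 3.64 / 3.976078 = 0.915475 mm/s


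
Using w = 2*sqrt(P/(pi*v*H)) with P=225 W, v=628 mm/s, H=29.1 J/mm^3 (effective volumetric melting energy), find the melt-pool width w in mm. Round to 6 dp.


w = 2*sqrt(225/(pi*628*29.1)) = 0.125205 mm
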